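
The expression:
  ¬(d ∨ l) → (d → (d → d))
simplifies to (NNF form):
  True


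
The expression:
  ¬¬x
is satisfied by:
  {x: True}


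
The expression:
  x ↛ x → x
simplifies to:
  True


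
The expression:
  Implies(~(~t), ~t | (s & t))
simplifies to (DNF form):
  s | ~t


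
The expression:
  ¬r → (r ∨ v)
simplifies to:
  r ∨ v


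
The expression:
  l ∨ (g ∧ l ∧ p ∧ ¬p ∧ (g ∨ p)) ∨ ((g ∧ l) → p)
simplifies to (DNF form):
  True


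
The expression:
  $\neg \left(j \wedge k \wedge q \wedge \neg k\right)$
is always true.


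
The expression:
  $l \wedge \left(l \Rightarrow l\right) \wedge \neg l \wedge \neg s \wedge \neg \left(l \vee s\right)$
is never true.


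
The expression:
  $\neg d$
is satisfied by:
  {d: False}


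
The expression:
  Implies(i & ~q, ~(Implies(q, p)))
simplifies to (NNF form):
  q | ~i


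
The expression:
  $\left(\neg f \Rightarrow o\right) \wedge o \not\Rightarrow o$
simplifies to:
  $\text{False}$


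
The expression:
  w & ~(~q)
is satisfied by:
  {w: True, q: True}


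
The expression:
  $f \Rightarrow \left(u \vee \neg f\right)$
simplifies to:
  $u \vee \neg f$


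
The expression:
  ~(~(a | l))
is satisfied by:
  {a: True, l: True}
  {a: True, l: False}
  {l: True, a: False}


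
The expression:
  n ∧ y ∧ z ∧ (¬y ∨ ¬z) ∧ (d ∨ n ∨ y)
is never true.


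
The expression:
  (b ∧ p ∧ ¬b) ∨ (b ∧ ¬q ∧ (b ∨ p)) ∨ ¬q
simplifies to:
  ¬q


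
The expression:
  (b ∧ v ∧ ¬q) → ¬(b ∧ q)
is always true.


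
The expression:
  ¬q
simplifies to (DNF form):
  ¬q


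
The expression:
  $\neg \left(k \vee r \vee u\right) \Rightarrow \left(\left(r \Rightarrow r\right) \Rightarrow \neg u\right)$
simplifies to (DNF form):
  $\text{True}$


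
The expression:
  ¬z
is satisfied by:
  {z: False}


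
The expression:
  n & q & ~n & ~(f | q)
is never true.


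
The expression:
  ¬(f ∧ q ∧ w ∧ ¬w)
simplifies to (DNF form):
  True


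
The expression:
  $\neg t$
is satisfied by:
  {t: False}


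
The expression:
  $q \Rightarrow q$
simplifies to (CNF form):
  $\text{True}$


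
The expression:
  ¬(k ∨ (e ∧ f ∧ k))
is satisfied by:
  {k: False}


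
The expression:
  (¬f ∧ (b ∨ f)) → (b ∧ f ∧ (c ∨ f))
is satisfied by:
  {f: True, b: False}
  {b: False, f: False}
  {b: True, f: True}


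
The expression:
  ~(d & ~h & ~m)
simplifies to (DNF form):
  h | m | ~d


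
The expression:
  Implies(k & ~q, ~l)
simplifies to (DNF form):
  q | ~k | ~l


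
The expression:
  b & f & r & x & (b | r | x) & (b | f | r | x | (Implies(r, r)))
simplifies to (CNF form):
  b & f & r & x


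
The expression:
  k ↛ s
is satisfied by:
  {k: True, s: False}


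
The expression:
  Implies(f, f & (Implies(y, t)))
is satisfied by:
  {t: True, y: False, f: False}
  {t: False, y: False, f: False}
  {f: True, t: True, y: False}
  {f: True, t: False, y: False}
  {y: True, t: True, f: False}
  {y: True, t: False, f: False}
  {y: True, f: True, t: True}


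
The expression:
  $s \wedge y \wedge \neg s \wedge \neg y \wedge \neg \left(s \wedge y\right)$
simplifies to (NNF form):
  $\text{False}$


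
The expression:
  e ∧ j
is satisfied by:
  {j: True, e: True}


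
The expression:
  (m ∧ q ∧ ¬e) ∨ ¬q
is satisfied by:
  {m: True, e: False, q: False}
  {e: False, q: False, m: False}
  {m: True, e: True, q: False}
  {e: True, m: False, q: False}
  {q: True, m: True, e: False}


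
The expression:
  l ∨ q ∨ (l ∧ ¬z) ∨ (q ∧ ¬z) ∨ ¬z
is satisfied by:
  {q: True, l: True, z: False}
  {q: True, l: False, z: False}
  {l: True, q: False, z: False}
  {q: False, l: False, z: False}
  {z: True, q: True, l: True}
  {z: True, q: True, l: False}
  {z: True, l: True, q: False}


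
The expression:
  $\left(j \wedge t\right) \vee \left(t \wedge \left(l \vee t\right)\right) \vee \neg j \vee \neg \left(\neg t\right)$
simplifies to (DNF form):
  $t \vee \neg j$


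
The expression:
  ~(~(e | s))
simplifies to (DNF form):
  e | s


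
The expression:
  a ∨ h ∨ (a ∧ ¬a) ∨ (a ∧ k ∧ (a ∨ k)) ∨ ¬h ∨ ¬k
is always true.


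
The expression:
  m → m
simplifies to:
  True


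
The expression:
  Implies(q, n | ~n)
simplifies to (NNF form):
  True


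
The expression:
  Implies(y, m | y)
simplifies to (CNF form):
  True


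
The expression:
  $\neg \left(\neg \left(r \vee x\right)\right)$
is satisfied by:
  {r: True, x: True}
  {r: True, x: False}
  {x: True, r: False}


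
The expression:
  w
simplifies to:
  w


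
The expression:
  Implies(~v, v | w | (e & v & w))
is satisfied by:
  {v: True, w: True}
  {v: True, w: False}
  {w: True, v: False}


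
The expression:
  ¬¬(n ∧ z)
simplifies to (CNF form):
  n ∧ z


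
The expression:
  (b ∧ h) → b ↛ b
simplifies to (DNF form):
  ¬b ∨ ¬h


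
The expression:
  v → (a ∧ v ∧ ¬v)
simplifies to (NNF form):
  ¬v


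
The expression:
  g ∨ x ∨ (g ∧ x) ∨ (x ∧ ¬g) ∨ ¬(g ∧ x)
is always true.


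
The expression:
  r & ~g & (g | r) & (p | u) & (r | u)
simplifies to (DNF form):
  (p & r & ~g) | (r & u & ~g)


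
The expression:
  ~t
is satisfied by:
  {t: False}


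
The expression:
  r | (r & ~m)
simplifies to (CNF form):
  r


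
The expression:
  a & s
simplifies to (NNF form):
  a & s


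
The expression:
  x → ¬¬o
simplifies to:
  o ∨ ¬x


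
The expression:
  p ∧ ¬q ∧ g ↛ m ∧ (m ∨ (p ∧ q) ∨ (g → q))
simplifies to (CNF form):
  False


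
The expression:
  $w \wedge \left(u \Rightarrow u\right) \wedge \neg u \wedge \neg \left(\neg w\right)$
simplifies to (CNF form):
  $w \wedge \neg u$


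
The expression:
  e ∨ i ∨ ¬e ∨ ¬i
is always true.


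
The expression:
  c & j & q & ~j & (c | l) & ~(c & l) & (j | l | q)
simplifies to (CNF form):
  False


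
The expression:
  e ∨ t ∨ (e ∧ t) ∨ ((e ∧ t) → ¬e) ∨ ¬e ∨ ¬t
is always true.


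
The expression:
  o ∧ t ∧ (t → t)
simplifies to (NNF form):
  o ∧ t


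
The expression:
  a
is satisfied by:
  {a: True}


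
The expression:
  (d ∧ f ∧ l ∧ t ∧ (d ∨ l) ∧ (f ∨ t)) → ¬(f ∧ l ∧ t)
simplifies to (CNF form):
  ¬d ∨ ¬f ∨ ¬l ∨ ¬t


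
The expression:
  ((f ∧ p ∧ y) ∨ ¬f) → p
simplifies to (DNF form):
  f ∨ p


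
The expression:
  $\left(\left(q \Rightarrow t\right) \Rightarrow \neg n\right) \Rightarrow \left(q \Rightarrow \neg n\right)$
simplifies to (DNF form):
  $t \vee \neg n \vee \neg q$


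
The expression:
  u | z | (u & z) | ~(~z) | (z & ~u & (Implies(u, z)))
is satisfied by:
  {z: True, u: True}
  {z: True, u: False}
  {u: True, z: False}


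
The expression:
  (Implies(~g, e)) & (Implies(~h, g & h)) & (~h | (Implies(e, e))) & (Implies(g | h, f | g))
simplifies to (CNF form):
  h & (e | g) & (f | g)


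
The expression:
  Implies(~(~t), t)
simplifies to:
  True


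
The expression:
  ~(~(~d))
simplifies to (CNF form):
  ~d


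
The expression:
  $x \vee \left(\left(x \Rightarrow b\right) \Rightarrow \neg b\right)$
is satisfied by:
  {x: True, b: False}
  {b: False, x: False}
  {b: True, x: True}


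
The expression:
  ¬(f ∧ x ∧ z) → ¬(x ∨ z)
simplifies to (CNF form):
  (f ∨ ¬z) ∧ (x ∨ ¬z) ∧ (z ∨ ¬x)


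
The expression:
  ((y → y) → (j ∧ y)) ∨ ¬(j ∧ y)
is always true.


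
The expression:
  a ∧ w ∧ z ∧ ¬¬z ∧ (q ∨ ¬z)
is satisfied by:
  {a: True, z: True, w: True, q: True}


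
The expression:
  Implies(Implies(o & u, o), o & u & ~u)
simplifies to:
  False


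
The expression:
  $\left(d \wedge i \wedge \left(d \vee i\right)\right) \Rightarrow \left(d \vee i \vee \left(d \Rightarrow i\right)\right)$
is always true.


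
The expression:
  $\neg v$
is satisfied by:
  {v: False}


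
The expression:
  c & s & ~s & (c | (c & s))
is never true.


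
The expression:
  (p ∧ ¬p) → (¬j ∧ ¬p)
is always true.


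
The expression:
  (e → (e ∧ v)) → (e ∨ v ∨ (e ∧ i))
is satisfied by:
  {v: True, e: True}
  {v: True, e: False}
  {e: True, v: False}


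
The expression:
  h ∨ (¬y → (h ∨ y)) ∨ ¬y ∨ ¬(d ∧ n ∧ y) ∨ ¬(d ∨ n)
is always true.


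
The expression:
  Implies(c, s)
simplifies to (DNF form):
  s | ~c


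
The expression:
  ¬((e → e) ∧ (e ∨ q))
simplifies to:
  ¬e ∧ ¬q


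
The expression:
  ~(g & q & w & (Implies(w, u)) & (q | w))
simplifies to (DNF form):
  ~g | ~q | ~u | ~w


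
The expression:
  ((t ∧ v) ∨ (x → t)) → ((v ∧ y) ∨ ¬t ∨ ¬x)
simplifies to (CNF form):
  (v ∨ ¬t ∨ ¬x) ∧ (y ∨ ¬t ∨ ¬x)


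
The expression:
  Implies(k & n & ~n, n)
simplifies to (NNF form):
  True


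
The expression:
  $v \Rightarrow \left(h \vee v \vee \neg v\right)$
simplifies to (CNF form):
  $\text{True}$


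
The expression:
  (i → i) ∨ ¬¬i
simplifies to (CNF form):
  True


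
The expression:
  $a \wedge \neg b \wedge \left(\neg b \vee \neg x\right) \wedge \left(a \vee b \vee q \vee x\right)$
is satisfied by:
  {a: True, b: False}


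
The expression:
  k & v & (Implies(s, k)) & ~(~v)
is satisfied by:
  {k: True, v: True}


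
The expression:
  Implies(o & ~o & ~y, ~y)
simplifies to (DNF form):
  True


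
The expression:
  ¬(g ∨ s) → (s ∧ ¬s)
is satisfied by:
  {g: True, s: True}
  {g: True, s: False}
  {s: True, g: False}


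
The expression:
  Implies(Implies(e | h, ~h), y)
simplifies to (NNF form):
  h | y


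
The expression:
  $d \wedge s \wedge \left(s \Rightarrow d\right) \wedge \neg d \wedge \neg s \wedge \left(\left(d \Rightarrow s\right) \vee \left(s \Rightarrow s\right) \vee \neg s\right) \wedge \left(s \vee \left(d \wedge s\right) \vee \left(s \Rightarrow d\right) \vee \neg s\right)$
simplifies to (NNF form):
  $\text{False}$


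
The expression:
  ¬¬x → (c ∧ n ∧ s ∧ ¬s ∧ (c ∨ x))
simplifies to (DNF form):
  ¬x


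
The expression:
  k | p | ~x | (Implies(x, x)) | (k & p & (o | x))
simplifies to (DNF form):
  True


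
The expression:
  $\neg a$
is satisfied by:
  {a: False}


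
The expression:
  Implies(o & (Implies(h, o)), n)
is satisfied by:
  {n: True, o: False}
  {o: False, n: False}
  {o: True, n: True}


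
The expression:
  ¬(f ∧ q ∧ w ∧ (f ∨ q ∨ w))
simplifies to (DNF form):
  ¬f ∨ ¬q ∨ ¬w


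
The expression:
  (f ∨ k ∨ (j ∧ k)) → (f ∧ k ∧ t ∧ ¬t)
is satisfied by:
  {f: False, k: False}


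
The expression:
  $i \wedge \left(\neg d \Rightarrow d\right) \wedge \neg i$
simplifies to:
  $\text{False}$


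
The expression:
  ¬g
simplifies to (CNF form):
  ¬g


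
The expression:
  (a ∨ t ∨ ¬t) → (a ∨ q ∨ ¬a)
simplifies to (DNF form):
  True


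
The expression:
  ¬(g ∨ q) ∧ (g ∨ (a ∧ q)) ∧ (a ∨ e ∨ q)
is never true.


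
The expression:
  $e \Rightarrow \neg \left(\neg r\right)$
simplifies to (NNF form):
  $r \vee \neg e$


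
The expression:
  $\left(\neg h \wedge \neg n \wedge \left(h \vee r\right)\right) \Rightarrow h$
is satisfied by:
  {n: True, h: True, r: False}
  {n: True, h: False, r: False}
  {h: True, n: False, r: False}
  {n: False, h: False, r: False}
  {r: True, n: True, h: True}
  {r: True, n: True, h: False}
  {r: True, h: True, n: False}


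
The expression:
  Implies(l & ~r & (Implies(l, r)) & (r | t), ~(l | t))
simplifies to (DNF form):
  True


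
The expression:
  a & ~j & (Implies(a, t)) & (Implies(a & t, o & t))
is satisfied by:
  {t: True, a: True, o: True, j: False}


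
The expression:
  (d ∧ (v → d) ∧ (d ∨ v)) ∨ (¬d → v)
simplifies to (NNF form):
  d ∨ v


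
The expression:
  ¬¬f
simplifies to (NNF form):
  f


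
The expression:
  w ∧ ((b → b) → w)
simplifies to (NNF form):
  w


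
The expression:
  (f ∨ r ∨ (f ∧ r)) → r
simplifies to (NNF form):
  r ∨ ¬f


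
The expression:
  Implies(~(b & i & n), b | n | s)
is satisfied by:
  {n: True, b: True, s: True}
  {n: True, b: True, s: False}
  {n: True, s: True, b: False}
  {n: True, s: False, b: False}
  {b: True, s: True, n: False}
  {b: True, s: False, n: False}
  {s: True, b: False, n: False}


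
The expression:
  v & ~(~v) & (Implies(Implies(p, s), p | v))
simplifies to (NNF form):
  v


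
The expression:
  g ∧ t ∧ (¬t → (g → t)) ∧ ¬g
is never true.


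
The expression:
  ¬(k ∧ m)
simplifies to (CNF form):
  ¬k ∨ ¬m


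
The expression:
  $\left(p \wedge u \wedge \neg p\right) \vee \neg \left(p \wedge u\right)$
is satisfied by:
  {p: False, u: False}
  {u: True, p: False}
  {p: True, u: False}


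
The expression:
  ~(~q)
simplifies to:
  q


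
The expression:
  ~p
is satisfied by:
  {p: False}


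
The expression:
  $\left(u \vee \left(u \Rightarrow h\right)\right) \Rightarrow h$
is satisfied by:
  {h: True}


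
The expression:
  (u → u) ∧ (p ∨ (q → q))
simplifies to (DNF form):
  True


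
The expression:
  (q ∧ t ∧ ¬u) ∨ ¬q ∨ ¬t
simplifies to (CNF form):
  ¬q ∨ ¬t ∨ ¬u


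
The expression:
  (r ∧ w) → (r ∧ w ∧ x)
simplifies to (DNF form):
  x ∨ ¬r ∨ ¬w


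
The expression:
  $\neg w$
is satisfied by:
  {w: False}


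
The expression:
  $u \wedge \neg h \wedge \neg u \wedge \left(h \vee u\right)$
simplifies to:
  $\text{False}$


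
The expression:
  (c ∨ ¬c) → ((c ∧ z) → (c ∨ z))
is always true.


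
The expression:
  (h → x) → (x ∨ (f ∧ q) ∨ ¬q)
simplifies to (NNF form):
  f ∨ h ∨ x ∨ ¬q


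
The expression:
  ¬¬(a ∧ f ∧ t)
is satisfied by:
  {t: True, a: True, f: True}


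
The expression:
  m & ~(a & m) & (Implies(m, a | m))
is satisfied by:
  {m: True, a: False}


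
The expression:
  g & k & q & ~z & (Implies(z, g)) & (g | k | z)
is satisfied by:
  {g: True, q: True, k: True, z: False}


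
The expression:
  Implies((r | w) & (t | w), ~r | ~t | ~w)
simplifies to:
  ~r | ~t | ~w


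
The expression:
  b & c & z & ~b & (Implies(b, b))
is never true.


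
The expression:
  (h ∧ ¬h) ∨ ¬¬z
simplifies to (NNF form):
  z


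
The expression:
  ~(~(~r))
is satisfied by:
  {r: False}


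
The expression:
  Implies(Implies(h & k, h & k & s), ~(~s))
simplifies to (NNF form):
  s | (h & k)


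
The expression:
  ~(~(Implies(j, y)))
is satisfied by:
  {y: True, j: False}
  {j: False, y: False}
  {j: True, y: True}


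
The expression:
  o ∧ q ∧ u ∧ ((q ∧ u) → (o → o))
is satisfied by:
  {u: True, o: True, q: True}


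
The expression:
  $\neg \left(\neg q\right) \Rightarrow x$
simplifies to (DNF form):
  $x \vee \neg q$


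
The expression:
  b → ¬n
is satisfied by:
  {n: False, b: False}
  {b: True, n: False}
  {n: True, b: False}


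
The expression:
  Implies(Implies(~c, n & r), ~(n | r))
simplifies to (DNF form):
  (~c & ~n) | (~c & ~r) | (~n & ~r)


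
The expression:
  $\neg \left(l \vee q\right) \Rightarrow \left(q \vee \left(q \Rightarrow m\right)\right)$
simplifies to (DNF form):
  $\text{True}$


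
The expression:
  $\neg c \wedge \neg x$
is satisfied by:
  {x: False, c: False}


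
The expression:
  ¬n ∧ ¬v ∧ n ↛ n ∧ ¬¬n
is never true.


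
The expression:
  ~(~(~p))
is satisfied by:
  {p: False}


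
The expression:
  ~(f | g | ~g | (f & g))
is never true.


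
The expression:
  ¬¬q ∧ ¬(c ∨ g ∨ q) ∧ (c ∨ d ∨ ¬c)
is never true.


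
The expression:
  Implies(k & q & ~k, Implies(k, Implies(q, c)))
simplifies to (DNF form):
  True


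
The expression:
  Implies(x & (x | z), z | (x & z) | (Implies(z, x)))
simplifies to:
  True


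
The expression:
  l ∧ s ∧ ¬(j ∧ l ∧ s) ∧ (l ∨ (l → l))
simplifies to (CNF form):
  l ∧ s ∧ ¬j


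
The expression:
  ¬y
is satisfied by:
  {y: False}


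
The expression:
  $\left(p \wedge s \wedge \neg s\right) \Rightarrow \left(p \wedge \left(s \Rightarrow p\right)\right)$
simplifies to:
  $\text{True}$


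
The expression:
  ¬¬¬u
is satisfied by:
  {u: False}


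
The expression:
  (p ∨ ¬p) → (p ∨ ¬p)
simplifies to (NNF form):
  True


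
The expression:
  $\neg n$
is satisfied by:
  {n: False}


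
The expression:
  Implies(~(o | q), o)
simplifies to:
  o | q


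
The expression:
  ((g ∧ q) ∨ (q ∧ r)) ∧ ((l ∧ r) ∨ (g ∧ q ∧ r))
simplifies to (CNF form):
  q ∧ r ∧ (g ∨ l)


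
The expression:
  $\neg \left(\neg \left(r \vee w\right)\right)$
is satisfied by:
  {r: True, w: True}
  {r: True, w: False}
  {w: True, r: False}


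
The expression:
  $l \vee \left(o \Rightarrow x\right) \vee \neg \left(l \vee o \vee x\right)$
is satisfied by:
  {x: True, l: True, o: False}
  {x: True, o: False, l: False}
  {l: True, o: False, x: False}
  {l: False, o: False, x: False}
  {x: True, l: True, o: True}
  {x: True, o: True, l: False}
  {l: True, o: True, x: False}


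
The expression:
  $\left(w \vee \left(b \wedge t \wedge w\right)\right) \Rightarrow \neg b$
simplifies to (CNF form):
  $\neg b \vee \neg w$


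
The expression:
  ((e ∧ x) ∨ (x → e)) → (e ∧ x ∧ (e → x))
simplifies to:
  x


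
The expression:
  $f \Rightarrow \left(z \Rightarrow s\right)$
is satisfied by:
  {s: True, z: False, f: False}
  {s: False, z: False, f: False}
  {f: True, s: True, z: False}
  {f: True, s: False, z: False}
  {z: True, s: True, f: False}
  {z: True, s: False, f: False}
  {z: True, f: True, s: True}


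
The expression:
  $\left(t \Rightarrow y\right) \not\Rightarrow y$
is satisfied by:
  {y: False, t: False}


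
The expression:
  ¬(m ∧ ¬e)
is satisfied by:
  {e: True, m: False}
  {m: False, e: False}
  {m: True, e: True}


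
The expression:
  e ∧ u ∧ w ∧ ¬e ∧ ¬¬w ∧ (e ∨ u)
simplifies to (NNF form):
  False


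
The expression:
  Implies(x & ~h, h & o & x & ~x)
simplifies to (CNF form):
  h | ~x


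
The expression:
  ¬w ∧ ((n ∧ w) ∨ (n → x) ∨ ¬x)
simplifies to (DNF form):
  ¬w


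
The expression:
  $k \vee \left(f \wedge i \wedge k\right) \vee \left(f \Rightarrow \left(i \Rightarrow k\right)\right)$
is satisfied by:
  {k: True, i: False, f: False}
  {k: False, i: False, f: False}
  {f: True, k: True, i: False}
  {f: True, k: False, i: False}
  {i: True, k: True, f: False}
  {i: True, k: False, f: False}
  {i: True, f: True, k: True}


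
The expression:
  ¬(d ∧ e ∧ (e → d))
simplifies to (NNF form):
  ¬d ∨ ¬e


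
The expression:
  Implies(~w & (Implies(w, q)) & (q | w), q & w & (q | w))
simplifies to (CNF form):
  w | ~q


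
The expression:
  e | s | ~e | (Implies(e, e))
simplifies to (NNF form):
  True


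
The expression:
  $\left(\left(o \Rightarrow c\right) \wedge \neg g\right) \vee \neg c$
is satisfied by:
  {g: False, c: False}
  {c: True, g: False}
  {g: True, c: False}


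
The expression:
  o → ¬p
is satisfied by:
  {p: False, o: False}
  {o: True, p: False}
  {p: True, o: False}


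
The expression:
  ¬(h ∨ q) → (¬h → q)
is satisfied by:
  {q: True, h: True}
  {q: True, h: False}
  {h: True, q: False}


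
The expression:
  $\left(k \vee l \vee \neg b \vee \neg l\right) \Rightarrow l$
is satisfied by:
  {l: True}


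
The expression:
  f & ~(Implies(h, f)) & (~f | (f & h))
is never true.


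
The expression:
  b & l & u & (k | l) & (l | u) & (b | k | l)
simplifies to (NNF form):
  b & l & u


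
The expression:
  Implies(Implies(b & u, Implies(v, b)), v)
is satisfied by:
  {v: True}


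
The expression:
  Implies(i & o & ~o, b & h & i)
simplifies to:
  True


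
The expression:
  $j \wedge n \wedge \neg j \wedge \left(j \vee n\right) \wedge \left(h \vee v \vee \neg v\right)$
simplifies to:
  $\text{False}$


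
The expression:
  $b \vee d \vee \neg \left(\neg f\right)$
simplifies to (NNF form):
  $b \vee d \vee f$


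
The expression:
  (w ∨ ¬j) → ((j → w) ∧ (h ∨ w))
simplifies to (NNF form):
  h ∨ j ∨ w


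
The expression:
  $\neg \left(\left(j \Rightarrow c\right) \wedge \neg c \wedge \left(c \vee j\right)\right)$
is always true.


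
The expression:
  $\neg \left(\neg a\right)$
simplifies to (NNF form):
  $a$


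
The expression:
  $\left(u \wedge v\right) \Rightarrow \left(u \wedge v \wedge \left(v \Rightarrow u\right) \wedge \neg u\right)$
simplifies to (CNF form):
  $\neg u \vee \neg v$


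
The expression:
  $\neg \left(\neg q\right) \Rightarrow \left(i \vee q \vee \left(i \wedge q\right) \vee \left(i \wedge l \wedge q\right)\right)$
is always true.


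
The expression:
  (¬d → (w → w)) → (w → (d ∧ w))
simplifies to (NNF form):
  d ∨ ¬w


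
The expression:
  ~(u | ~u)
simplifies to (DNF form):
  False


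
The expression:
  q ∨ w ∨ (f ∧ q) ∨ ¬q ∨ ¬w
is always true.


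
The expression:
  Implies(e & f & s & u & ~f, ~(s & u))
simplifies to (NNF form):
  True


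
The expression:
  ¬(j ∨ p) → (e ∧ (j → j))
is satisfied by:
  {e: True, p: True, j: True}
  {e: True, p: True, j: False}
  {e: True, j: True, p: False}
  {e: True, j: False, p: False}
  {p: True, j: True, e: False}
  {p: True, j: False, e: False}
  {j: True, p: False, e: False}


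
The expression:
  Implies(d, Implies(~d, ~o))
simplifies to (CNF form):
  True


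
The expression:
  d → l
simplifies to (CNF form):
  l ∨ ¬d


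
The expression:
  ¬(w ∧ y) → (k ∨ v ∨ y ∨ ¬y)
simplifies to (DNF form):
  True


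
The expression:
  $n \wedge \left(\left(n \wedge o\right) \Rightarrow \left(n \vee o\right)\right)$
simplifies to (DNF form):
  $n$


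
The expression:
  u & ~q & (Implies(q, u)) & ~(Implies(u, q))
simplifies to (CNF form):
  u & ~q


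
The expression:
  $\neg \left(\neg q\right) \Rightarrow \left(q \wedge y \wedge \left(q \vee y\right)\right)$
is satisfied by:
  {y: True, q: False}
  {q: False, y: False}
  {q: True, y: True}


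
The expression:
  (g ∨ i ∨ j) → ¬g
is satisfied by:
  {g: False}


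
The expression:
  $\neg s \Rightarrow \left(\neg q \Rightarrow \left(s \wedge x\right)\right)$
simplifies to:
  $q \vee s$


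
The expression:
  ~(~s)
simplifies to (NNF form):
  s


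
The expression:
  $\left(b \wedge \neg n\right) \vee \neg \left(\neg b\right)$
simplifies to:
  $b$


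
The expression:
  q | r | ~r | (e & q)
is always true.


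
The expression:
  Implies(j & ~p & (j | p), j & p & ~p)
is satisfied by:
  {p: True, j: False}
  {j: False, p: False}
  {j: True, p: True}


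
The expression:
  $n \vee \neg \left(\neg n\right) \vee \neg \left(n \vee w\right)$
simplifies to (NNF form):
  $n \vee \neg w$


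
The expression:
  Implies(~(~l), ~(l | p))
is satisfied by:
  {l: False}


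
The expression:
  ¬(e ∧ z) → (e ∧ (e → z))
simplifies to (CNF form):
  e ∧ z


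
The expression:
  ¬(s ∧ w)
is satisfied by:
  {s: False, w: False}
  {w: True, s: False}
  {s: True, w: False}


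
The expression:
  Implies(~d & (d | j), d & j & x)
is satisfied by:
  {d: True, j: False}
  {j: False, d: False}
  {j: True, d: True}


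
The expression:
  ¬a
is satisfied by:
  {a: False}


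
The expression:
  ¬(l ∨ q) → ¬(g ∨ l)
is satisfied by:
  {q: True, l: True, g: False}
  {q: True, g: False, l: False}
  {l: True, g: False, q: False}
  {l: False, g: False, q: False}
  {q: True, l: True, g: True}
  {q: True, g: True, l: False}
  {l: True, g: True, q: False}


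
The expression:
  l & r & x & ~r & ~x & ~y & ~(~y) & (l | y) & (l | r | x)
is never true.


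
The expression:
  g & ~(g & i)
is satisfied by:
  {g: True, i: False}


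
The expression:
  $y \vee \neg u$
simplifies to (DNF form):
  $y \vee \neg u$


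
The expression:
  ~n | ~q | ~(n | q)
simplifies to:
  ~n | ~q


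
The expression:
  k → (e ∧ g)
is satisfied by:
  {g: True, e: True, k: False}
  {g: True, e: False, k: False}
  {e: True, g: False, k: False}
  {g: False, e: False, k: False}
  {g: True, k: True, e: True}


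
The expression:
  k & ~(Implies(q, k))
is never true.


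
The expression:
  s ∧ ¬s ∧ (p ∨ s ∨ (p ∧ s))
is never true.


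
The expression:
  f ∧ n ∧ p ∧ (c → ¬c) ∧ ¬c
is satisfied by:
  {p: True, f: True, n: True, c: False}


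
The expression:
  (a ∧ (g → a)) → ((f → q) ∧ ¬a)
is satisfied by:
  {a: False}


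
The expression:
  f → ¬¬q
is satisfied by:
  {q: True, f: False}
  {f: False, q: False}
  {f: True, q: True}


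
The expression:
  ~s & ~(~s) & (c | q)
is never true.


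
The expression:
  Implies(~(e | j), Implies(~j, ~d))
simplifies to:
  e | j | ~d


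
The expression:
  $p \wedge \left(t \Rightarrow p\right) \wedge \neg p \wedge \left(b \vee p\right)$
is never true.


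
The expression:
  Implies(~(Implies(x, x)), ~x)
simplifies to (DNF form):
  True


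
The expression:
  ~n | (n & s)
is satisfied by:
  {s: True, n: False}
  {n: False, s: False}
  {n: True, s: True}


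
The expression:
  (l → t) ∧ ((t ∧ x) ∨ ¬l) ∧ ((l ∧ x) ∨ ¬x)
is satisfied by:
  {t: True, x: False, l: False}
  {t: False, x: False, l: False}
  {x: True, l: True, t: True}


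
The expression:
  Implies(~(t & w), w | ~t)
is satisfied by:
  {w: True, t: False}
  {t: False, w: False}
  {t: True, w: True}


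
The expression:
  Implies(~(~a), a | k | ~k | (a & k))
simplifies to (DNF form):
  True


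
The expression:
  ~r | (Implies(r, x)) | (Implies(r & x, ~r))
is always true.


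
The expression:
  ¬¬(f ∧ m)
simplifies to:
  f ∧ m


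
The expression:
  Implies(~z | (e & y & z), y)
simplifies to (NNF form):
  y | z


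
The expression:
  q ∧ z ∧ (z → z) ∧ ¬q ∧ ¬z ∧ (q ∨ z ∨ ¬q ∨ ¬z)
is never true.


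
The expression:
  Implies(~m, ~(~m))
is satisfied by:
  {m: True}


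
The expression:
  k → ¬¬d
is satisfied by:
  {d: True, k: False}
  {k: False, d: False}
  {k: True, d: True}


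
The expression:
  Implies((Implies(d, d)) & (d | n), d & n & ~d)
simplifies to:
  ~d & ~n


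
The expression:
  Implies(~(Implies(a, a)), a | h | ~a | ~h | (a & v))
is always true.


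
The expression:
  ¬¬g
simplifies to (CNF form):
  g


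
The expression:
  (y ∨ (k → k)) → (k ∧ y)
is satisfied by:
  {y: True, k: True}


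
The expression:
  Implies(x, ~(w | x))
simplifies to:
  ~x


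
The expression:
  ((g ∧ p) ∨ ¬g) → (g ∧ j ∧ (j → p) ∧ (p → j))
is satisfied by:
  {g: True, j: True, p: False}
  {g: True, p: False, j: False}
  {g: True, j: True, p: True}


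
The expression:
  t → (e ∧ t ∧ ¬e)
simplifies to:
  ¬t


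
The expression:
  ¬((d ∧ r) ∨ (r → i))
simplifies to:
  r ∧ ¬d ∧ ¬i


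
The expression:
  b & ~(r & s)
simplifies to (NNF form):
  b & (~r | ~s)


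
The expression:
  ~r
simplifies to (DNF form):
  ~r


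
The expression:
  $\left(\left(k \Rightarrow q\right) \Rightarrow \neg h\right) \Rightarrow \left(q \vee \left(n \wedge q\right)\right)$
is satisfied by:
  {q: True, h: True, k: False}
  {q: True, h: False, k: False}
  {q: True, k: True, h: True}
  {q: True, k: True, h: False}
  {h: True, k: False, q: False}


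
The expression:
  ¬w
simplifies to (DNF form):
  ¬w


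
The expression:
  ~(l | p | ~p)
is never true.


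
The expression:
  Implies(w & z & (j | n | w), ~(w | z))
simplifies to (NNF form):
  ~w | ~z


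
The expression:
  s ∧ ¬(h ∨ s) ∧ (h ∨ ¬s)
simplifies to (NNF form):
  False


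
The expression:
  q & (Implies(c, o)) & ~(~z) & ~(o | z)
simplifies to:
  False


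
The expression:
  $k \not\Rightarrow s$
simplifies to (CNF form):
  $k \wedge \neg s$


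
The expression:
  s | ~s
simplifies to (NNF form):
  True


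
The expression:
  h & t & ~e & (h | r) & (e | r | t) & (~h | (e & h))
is never true.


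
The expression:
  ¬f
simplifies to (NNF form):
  ¬f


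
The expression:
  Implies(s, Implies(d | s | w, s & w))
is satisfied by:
  {w: True, s: False}
  {s: False, w: False}
  {s: True, w: True}


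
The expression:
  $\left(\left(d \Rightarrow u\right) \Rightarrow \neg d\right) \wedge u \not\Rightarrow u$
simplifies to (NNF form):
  $\text{False}$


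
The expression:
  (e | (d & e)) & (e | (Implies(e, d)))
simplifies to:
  e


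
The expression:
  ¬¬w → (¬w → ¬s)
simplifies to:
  True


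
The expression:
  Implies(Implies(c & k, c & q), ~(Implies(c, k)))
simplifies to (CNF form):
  c & (~k | ~q)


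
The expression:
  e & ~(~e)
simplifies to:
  e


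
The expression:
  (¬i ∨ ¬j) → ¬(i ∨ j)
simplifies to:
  (i ∧ j) ∨ (¬i ∧ ¬j)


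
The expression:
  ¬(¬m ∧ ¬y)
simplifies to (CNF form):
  m ∨ y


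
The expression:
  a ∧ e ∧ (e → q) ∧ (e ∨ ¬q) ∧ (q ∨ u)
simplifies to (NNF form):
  a ∧ e ∧ q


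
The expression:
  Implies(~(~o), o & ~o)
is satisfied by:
  {o: False}


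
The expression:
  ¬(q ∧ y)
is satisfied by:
  {q: False, y: False}
  {y: True, q: False}
  {q: True, y: False}


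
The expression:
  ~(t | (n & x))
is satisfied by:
  {x: False, t: False, n: False}
  {n: True, x: False, t: False}
  {x: True, n: False, t: False}


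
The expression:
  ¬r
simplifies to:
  ¬r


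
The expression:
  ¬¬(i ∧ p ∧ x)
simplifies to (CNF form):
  i ∧ p ∧ x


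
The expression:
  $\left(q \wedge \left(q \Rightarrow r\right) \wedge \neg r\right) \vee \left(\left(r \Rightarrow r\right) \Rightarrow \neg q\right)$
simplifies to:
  $\neg q$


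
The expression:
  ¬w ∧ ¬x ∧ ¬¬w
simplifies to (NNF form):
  False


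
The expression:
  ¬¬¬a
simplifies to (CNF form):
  ¬a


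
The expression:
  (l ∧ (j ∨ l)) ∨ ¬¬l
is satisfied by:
  {l: True}


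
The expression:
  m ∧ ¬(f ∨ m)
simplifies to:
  False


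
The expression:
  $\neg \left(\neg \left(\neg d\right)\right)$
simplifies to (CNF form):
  $\neg d$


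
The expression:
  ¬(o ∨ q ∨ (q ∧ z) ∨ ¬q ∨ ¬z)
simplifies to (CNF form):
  False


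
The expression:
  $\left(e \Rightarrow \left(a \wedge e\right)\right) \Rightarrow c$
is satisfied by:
  {c: True, e: True, a: False}
  {c: True, a: False, e: False}
  {c: True, e: True, a: True}
  {c: True, a: True, e: False}
  {e: True, a: False, c: False}


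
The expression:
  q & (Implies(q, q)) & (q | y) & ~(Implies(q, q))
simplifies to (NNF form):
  False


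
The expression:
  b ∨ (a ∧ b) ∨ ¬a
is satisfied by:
  {b: True, a: False}
  {a: False, b: False}
  {a: True, b: True}


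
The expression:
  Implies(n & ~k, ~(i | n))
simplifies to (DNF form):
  k | ~n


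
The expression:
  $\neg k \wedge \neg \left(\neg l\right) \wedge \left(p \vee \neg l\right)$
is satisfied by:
  {p: True, l: True, k: False}


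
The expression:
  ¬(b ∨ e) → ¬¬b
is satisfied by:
  {b: True, e: True}
  {b: True, e: False}
  {e: True, b: False}


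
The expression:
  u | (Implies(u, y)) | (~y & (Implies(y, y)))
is always true.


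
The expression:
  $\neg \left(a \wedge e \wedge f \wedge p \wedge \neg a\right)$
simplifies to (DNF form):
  $\text{True}$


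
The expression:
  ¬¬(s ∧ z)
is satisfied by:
  {z: True, s: True}


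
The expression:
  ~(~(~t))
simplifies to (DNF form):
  ~t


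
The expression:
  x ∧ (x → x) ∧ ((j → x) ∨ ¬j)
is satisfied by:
  {x: True}


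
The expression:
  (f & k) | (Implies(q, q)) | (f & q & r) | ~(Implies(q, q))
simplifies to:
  True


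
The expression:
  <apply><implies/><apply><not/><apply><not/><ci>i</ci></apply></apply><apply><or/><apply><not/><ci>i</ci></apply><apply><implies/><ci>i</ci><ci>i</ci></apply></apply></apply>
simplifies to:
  <true/>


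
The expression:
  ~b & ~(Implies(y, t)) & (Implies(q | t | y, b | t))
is never true.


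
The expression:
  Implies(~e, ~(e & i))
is always true.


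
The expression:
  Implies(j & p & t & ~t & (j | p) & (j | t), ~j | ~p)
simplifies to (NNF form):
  True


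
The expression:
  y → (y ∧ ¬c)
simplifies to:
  ¬c ∨ ¬y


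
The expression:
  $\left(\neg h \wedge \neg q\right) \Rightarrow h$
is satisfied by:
  {q: True, h: True}
  {q: True, h: False}
  {h: True, q: False}


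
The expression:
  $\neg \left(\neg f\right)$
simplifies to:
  $f$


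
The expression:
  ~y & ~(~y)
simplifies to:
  False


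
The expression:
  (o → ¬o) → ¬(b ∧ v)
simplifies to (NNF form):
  o ∨ ¬b ∨ ¬v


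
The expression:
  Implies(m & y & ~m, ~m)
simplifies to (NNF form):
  True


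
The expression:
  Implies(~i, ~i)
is always true.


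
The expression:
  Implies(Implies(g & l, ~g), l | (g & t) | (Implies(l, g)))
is always true.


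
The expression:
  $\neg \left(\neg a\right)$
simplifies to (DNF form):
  $a$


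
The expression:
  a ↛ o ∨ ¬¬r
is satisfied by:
  {r: True, a: True, o: False}
  {r: True, a: False, o: False}
  {r: True, o: True, a: True}
  {r: True, o: True, a: False}
  {a: True, o: False, r: False}


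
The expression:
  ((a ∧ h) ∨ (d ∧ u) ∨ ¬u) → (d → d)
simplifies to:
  True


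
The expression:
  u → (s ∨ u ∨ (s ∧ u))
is always true.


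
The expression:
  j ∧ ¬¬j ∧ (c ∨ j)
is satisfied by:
  {j: True}


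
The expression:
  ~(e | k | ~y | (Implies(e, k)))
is never true.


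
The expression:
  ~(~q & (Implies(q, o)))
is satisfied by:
  {q: True}


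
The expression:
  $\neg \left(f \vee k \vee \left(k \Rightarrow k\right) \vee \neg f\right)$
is never true.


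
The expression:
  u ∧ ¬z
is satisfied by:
  {u: True, z: False}


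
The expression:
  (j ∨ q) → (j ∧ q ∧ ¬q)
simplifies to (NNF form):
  ¬j ∧ ¬q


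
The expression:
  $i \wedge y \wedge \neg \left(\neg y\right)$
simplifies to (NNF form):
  $i \wedge y$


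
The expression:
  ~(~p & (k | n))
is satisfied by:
  {p: True, k: False, n: False}
  {n: True, p: True, k: False}
  {p: True, k: True, n: False}
  {n: True, p: True, k: True}
  {n: False, k: False, p: False}


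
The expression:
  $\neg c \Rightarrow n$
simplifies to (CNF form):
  $c \vee n$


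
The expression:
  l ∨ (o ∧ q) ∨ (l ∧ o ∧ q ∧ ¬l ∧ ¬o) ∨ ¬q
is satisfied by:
  {o: True, l: True, q: False}
  {o: True, l: False, q: False}
  {l: True, o: False, q: False}
  {o: False, l: False, q: False}
  {q: True, o: True, l: True}
  {q: True, o: True, l: False}
  {q: True, l: True, o: False}


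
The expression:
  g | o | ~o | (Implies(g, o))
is always true.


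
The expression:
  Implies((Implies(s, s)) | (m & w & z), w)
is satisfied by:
  {w: True}


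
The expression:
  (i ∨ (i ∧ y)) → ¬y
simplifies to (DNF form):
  ¬i ∨ ¬y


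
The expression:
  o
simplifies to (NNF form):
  o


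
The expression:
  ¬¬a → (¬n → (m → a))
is always true.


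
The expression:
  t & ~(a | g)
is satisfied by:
  {t: True, g: False, a: False}


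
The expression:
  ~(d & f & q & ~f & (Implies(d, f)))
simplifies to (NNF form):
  True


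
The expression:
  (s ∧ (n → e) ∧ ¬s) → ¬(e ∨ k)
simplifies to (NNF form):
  True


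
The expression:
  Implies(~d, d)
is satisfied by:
  {d: True}


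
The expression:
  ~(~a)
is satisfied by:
  {a: True}


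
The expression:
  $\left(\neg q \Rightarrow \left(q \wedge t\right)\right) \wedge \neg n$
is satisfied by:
  {q: True, n: False}


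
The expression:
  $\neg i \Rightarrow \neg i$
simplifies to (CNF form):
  $\text{True}$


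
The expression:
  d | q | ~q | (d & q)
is always true.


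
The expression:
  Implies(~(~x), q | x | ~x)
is always true.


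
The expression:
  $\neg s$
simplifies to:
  $\neg s$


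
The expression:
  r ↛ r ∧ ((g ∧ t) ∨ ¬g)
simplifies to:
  False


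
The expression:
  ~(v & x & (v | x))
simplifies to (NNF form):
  ~v | ~x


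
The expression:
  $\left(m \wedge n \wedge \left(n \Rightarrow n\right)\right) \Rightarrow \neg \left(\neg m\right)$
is always true.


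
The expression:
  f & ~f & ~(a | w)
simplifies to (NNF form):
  False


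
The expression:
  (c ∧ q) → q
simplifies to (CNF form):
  True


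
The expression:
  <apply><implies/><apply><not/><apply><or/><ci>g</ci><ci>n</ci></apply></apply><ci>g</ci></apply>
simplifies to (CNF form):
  <apply><or/><ci>g</ci><ci>n</ci></apply>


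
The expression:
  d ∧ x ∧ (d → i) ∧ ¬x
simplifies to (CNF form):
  False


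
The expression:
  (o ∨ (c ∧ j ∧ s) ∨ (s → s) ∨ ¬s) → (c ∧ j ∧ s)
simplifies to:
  c ∧ j ∧ s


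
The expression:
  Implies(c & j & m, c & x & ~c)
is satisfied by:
  {m: False, c: False, j: False}
  {j: True, m: False, c: False}
  {c: True, m: False, j: False}
  {j: True, c: True, m: False}
  {m: True, j: False, c: False}
  {j: True, m: True, c: False}
  {c: True, m: True, j: False}


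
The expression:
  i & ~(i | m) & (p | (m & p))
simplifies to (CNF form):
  False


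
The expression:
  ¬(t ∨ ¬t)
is never true.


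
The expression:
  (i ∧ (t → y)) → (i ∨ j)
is always true.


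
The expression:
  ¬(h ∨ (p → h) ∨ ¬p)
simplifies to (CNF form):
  p ∧ ¬h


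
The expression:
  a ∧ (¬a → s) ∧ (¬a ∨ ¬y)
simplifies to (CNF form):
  a ∧ ¬y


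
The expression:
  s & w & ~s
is never true.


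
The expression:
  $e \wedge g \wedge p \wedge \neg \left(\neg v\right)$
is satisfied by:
  {p: True, e: True, g: True, v: True}


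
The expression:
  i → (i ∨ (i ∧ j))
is always true.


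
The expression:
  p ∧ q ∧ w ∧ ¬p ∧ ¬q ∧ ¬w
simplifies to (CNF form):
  False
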